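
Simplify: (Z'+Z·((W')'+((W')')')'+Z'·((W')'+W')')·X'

(Z'+Z·((W')'+((W')')')'+Z'·((W')'+W')')·X'
= (Z'+Z·((W')'+W')'+Z'·((W')'+W')')·X'
= (Z'+((W')'+W')')·X'
= (Z'+W'·W)·X'
= Z'·X'

Z'·X'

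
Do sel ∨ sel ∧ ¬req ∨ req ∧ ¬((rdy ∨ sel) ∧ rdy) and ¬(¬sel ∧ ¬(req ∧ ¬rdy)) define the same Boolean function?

E1: sel ∨ sel ∧ ¬req ∨ req ∧ ¬((rdy ∨ sel) ∧ rdy)
    = sel ∨ req ∧ ¬((rdy ∨ sel) ∧ rdy)
    = sel ∨ req ∧ ¬rdy
E2: ¬(¬sel ∧ ¬(req ∧ ¬rdy))
    = sel ∨ req ∧ ¬rdy
Both reduce to sel ∨ req ∧ ¬rdy, so they are equivalent.

Yes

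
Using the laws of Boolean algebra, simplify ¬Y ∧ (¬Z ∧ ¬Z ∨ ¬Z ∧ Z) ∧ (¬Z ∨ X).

¬Y ∧ (¬Z ∧ ¬Z ∨ ¬Z ∧ Z) ∧ (¬Z ∨ X)
= ¬Y ∧ ¬Z ∧ (¬Z ∨ X)   (distribution)
= ¬Y ∧ ¬Z   (absorption)

¬Y ∧ ¬Z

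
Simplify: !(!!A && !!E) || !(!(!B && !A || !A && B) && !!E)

!(!!A && !!E) || !(!(!B && !A || !A && B) && !!E)
= !(!!A && !!E) || !(!!A && !!E)
= !(!!A && !!E)
= !A || !E

!A || !E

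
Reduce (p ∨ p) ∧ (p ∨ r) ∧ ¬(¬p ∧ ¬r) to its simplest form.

p

(p ∨ p) ∧ (p ∨ r) ∧ ¬(¬p ∧ ¬r)
= (p ∨ p) ∧ (p ∨ r) ∧ (p ∨ r)
= p ∧ (p ∨ r) ∧ (p ∨ r)
= p ∧ (p ∨ r)
= p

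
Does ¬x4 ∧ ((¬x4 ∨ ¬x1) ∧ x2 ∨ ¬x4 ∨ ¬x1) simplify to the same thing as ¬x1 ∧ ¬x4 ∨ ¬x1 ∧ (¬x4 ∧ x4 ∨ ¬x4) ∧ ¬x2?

E1: ¬x4 ∧ ((¬x4 ∨ ¬x1) ∧ x2 ∨ ¬x4 ∨ ¬x1)
    = ¬x4 ∧ (¬x4 ∨ ¬x1)
    = ¬x4
E2: ¬x1 ∧ ¬x4 ∨ ¬x1 ∧ (¬x4 ∧ x4 ∨ ¬x4) ∧ ¬x2
    = ¬x1 ∧ ¬x4 ∨ ¬x1 ∧ ¬x4 ∧ ¬x2
    = ¬x1 ∧ ¬x4
These differ: at x1=1, x2=1, x4=0, E1 = 1 but E2 = 0.

No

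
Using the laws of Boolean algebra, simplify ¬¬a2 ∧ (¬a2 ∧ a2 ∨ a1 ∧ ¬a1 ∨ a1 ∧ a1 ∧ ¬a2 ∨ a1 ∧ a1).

¬¬a2 ∧ (¬a2 ∧ a2 ∨ a1 ∧ ¬a1 ∨ a1 ∧ a1 ∧ ¬a2 ∨ a1 ∧ a1)
= ¬¬a2 ∧ (¬a2 ∧ a2 ∨ a1 ∧ ¬a1 ∨ a1 ∧ a1)   — absorption
= ¬¬a2 ∧ (a1 ∧ ¬a1 ∨ a1 ∧ a1)   — complement / identity
= ¬¬a2 ∧ a1   — distribution
= a2 ∧ a1   — double negation

a2 ∧ a1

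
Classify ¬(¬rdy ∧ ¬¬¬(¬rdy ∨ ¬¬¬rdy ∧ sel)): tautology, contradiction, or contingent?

¬(¬rdy ∧ ¬¬¬(¬rdy ∨ ¬¬¬rdy ∧ sel))
= ¬(¬rdy ∧ ¬(¬rdy ∨ ¬¬¬rdy ∧ sel))   [double negation]
= rdy ∨ ¬rdy ∨ ¬¬¬rdy ∧ sel   [De Morgan]
= rdy ∨ ¬rdy ∨ ¬rdy ∧ sel   [double negation]
= rdy ∨ ¬rdy   [absorption]
= True   [complement]

tautology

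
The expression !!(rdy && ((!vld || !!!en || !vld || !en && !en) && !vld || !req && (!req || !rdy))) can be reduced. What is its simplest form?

rdy && (!vld || !req)

!!(rdy && ((!vld || !!!en || !vld || !en && !en) && !vld || !req && (!req || !rdy)))
= rdy && ((!vld || !!!en || !vld || !en && !en) && !vld || !req && (!req || !rdy))
= rdy && ((!vld || !en || !vld || !en && !en) && !vld || !req && (!req || !rdy))
= rdy && ((!vld || !en || !vld || !en) && !vld || !req && (!req || !rdy))
= rdy && ((!vld || !en) && !vld || !req && (!req || !rdy))
= rdy && ((!vld || !en) && !vld || !req)
= rdy && (!vld || !req)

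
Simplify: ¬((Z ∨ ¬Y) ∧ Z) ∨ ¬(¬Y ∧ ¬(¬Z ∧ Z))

¬Z ∨ Y

¬((Z ∨ ¬Y) ∧ Z) ∨ ¬(¬Y ∧ ¬(¬Z ∧ Z))
= ¬((Z ∨ ¬Y) ∧ Z) ∨ Y ∨ ¬Z ∧ Z
= ¬Z ∨ Y ∨ ¬Z ∧ Z
= ¬Z ∨ Y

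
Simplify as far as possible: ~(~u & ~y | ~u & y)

u

~(~u & ~y | ~u & y)
= ~~u   [distribution]
= u   [double negation]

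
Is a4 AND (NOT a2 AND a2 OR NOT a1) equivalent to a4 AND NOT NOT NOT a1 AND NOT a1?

E1: a4 AND (NOT a2 AND a2 OR NOT a1)
    = a4 AND NOT a1   (complement / identity)
E2: a4 AND NOT NOT NOT a1 AND NOT a1
    = a4 AND NOT a1 AND NOT a1   (double negation)
    = a4 AND NOT a1   (idempotence)
Both reduce to a4 AND NOT a1, so they are equivalent.

Yes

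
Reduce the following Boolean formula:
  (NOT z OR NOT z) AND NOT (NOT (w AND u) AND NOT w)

NOT z AND w

(NOT z OR NOT z) AND NOT (NOT (w AND u) AND NOT w)
= (NOT z OR NOT z) AND (w AND u OR w)   — De Morgan
= NOT z AND (w AND u OR w)   — idempotence
= NOT z AND w   — absorption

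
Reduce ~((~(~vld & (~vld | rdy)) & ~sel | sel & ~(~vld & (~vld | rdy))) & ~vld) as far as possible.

~((~(~vld & (~vld | rdy)) & ~sel | sel & ~(~vld & (~vld | rdy))) & ~vld)
= ~(~(~vld & (~vld | rdy)) & ~vld)   — distribution
= ~(~~vld & ~vld)   — absorption
= ~vld | vld   — De Morgan
= 1   — complement

1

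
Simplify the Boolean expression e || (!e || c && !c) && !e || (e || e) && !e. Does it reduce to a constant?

true

e || (!e || c && !c) && !e || (e || e) && !e
= e || (!e || c && !c) && !e || e && !e
= e || !e && !e || e && !e
= e || !e
= true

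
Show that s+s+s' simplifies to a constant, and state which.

s+s+s'
= s+s'   — idempotence
= 1   — complement

1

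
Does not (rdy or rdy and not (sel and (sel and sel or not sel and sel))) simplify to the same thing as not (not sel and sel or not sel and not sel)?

No

E1: not (rdy or rdy and not (sel and (sel and sel or not sel and sel)))
    = not (rdy or rdy and not (sel and sel))   — distribution
    = not (rdy or rdy and not sel)   — idempotence
    = not rdy   — absorption
E2: not (not sel and sel or not sel and not sel)
    = not not sel   — distribution
    = sel   — double negation
These differ: at rdy=0, sel=0, E1 = 1 but E2 = 0.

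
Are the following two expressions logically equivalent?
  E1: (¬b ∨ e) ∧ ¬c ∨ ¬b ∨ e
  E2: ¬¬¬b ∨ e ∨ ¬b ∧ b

Yes

E1: (¬b ∨ e) ∧ ¬c ∨ ¬b ∨ e
    = ¬b ∨ e   [absorption]
E2: ¬¬¬b ∨ e ∨ ¬b ∧ b
    = ¬¬¬b ∨ e   [complement / identity]
    = ¬b ∨ e   [double negation]
Both reduce to ¬b ∨ e, so they are equivalent.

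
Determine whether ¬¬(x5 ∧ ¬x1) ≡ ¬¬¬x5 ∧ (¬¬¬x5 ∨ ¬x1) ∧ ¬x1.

E1: ¬¬(x5 ∧ ¬x1)
    = x5 ∧ ¬x1   (double negation)
E2: ¬¬¬x5 ∧ (¬¬¬x5 ∨ ¬x1) ∧ ¬x1
    = ¬¬¬x5 ∧ ¬x1   (absorption)
    = ¬x5 ∧ ¬x1   (double negation)
These differ: at x1=0, x5=0, E1 = 0 but E2 = 1.

No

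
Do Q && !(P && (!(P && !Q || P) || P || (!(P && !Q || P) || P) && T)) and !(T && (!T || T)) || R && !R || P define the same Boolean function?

No

E1: Q && !(P && (!(P && !Q || P) || P || (!(P && !Q || P) || P) && T))
    = Q && !(P && (!(P && !Q || P) || P))
    = Q && !(P && (!P || P))
    = Q && !P
E2: !(T && (!T || T)) || R && !R || P
    = !T || R && !R || P
    = !T || P
These differ: at P=1, Q=0, R=0, T=0, E1 = 0 but E2 = 1.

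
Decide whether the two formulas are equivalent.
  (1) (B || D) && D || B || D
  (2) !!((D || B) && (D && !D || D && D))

No

E1: (B || D) && D || B || D
    = B || D   [absorption]
E2: !!((D || B) && (D && !D || D && D))
    = !!((D || B) && D)   [distribution]
    = !!D   [absorption]
    = D   [double negation]
These differ: at B=1, D=0, E1 = 1 but E2 = 0.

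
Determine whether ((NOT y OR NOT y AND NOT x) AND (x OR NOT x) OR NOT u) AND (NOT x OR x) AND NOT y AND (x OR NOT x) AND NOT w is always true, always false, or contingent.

contingent

((NOT y OR NOT y AND NOT x) AND (x OR NOT x) OR NOT u) AND (NOT x OR x) AND NOT y AND (x OR NOT x) AND NOT w
= (NOT y AND (x OR NOT x) OR NOT u) AND (NOT x OR x) AND NOT y AND (x OR NOT x) AND NOT w   — absorption
= (NOT y AND (x OR NOT x) OR NOT u) AND NOT y AND (x OR NOT x) AND NOT w   — complement / identity
= NOT y AND (x OR NOT x) AND NOT w   — absorption
= NOT y AND NOT w   — complement / identity
This depends on w, y, so it is not a constant.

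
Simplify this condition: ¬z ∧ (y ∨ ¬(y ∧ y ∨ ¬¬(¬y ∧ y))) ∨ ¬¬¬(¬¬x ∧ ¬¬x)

¬z ∧ (y ∨ ¬(y ∧ y ∨ ¬¬(¬y ∧ y))) ∨ ¬¬¬(¬¬x ∧ ¬¬x)
= ¬z ∧ (y ∨ ¬(y ∧ y ∨ ¬¬(¬y ∧ y))) ∨ ¬(¬¬x ∧ ¬¬x)   [double negation]
= ¬z ∧ (y ∨ ¬(y ∧ y ∨ ¬¬(¬y ∧ y))) ∨ ¬¬¬x   [idempotence]
= ¬z ∧ (y ∨ ¬(y ∧ y ∨ ¬¬(¬y ∧ y))) ∨ ¬x   [double negation]
= ¬z ∧ (y ∨ ¬(y ∧ y ∨ ¬y ∧ y)) ∨ ¬x   [double negation]
= ¬z ∧ (y ∨ ¬y) ∨ ¬x   [distribution]
= ¬z ∨ ¬x   [complement / identity]

¬z ∨ ¬x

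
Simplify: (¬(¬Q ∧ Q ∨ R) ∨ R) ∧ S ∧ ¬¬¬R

S ∧ ¬R

(¬(¬Q ∧ Q ∨ R) ∨ R) ∧ S ∧ ¬¬¬R
= (¬R ∨ R) ∧ S ∧ ¬¬¬R   — complement / identity
= S ∧ ¬¬¬R   — complement / identity
= S ∧ ¬R   — double negation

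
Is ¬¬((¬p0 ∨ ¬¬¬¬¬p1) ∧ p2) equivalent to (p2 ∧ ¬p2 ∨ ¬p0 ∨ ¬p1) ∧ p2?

Yes

E1: ¬¬((¬p0 ∨ ¬¬¬¬¬p1) ∧ p2)
    = (¬p0 ∨ ¬¬¬¬¬p1) ∧ p2   — double negation
    = (¬p0 ∨ ¬¬¬p1) ∧ p2   — double negation
    = (¬p0 ∨ ¬p1) ∧ p2   — double negation
E2: (p2 ∧ ¬p2 ∨ ¬p0 ∨ ¬p1) ∧ p2
    = (¬p0 ∨ ¬p1) ∧ p2   — complement / identity
Both reduce to (¬p0 ∨ ¬p1) ∧ p2, so they are equivalent.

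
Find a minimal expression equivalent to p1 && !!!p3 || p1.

p1 && !!!p3 || p1
= p1 && !p3 || p1   — double negation
= p1   — absorption

p1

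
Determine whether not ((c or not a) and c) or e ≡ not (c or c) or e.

E1: not ((c or not a) and c) or e
    = not c or e   — absorption
E2: not (c or c) or e
    = not c or e   — idempotence
Both reduce to not c or e, so they are equivalent.

Yes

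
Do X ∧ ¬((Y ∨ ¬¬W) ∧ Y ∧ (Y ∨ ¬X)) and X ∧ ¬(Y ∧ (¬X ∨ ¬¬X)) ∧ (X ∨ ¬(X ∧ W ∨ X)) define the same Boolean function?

Yes

E1: X ∧ ¬((Y ∨ ¬¬W) ∧ Y ∧ (Y ∨ ¬X))
    = X ∧ ¬((Y ∨ ¬¬W) ∧ Y)   — absorption
    = X ∧ ¬((Y ∨ W) ∧ Y)   — double negation
    = X ∧ ¬Y   — absorption
E2: X ∧ ¬(Y ∧ (¬X ∨ ¬¬X)) ∧ (X ∨ ¬(X ∧ W ∨ X))
    = X ∧ ¬(Y ∧ (¬X ∨ ¬¬X)) ∧ (X ∨ ¬X)   — absorption
    = X ∧ ¬(Y ∧ (¬X ∨ X)) ∧ (X ∨ ¬X)   — double negation
    = X ∧ ¬Y ∧ (X ∨ ¬X)   — complement / identity
    = X ∧ ¬Y   — complement / identity
Both reduce to X ∧ ¬Y, so they are equivalent.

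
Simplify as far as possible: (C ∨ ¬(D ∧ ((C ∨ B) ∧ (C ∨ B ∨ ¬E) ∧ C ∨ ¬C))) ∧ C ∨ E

C ∨ E

(C ∨ ¬(D ∧ ((C ∨ B) ∧ (C ∨ B ∨ ¬E) ∧ C ∨ ¬C))) ∧ C ∨ E
= (C ∨ ¬(D ∧ ((C ∨ B) ∧ C ∨ ¬C))) ∧ C ∨ E   — absorption
= (C ∨ ¬(D ∧ (C ∨ ¬C))) ∧ C ∨ E   — absorption
= (C ∨ ¬D) ∧ C ∨ E   — complement / identity
= C ∨ E   — absorption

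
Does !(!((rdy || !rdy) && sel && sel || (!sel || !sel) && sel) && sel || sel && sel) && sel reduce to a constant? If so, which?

yes, False

!(!((rdy || !rdy) && sel && sel || (!sel || !sel) && sel) && sel || sel && sel) && sel
= !(!(sel && sel || (!sel || !sel) && sel) && sel || sel && sel) && sel   — complement / identity
= !(!(sel && sel || !sel && sel) && sel || sel && sel) && sel   — idempotence
= !(!sel && sel || sel && sel) && sel   — distribution
= !sel && sel   — distribution
= false   — complement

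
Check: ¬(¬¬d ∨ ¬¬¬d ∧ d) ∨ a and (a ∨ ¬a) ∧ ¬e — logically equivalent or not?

E1: ¬(¬¬d ∨ ¬¬¬d ∧ d) ∨ a
    = ¬(¬¬d ∨ ¬d ∧ d) ∨ a
    = ¬(d ∨ ¬d ∧ d) ∨ a
    = ¬d ∨ a
E2: (a ∨ ¬a) ∧ ¬e
    = ¬e
These differ: at a=1, d=0, e=1, E1 = 1 but E2 = 0.

No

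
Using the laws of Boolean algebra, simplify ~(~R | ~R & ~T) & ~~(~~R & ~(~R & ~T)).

~(~R | ~R & ~T) & ~~(~~R & ~(~R & ~T))
= ~(~R | ~R & ~T) & ~(~R | ~R & ~T)
= ~(~R | ~R & ~T)
= ~~R
= R

R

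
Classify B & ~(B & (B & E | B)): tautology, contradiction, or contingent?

contradiction

B & ~(B & (B & E | B))
= B & ~(B & B)   [absorption]
= B & ~B   [idempotence]
= 0   [complement]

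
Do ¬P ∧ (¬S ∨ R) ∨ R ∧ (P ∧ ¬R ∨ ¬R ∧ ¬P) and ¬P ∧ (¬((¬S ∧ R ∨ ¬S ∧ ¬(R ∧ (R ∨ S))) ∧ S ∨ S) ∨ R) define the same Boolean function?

Yes

E1: ¬P ∧ (¬S ∨ R) ∨ R ∧ (P ∧ ¬R ∨ ¬R ∧ ¬P)
    = ¬P ∧ (¬S ∨ R) ∨ R ∧ ¬R   (distribution)
    = ¬P ∧ (¬S ∨ R)   (complement / identity)
E2: ¬P ∧ (¬((¬S ∧ R ∨ ¬S ∧ ¬(R ∧ (R ∨ S))) ∧ S ∨ S) ∨ R)
    = ¬P ∧ (¬((¬S ∧ R ∨ ¬S ∧ ¬R) ∧ S ∨ S) ∨ R)   (absorption)
    = ¬P ∧ (¬(¬S ∧ S ∨ S) ∨ R)   (distribution)
    = ¬P ∧ (¬S ∨ R)   (complement / identity)
Both reduce to ¬P ∧ (¬S ∨ R), so they are equivalent.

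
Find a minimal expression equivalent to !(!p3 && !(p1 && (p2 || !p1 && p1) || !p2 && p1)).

!(!p3 && !(p1 && (p2 || !p1 && p1) || !p2 && p1))
= !(!p3 && !(p1 && p2 || !p2 && p1))   — complement / identity
= !(!p3 && !p1)   — distribution
= p3 || p1   — De Morgan

p3 || p1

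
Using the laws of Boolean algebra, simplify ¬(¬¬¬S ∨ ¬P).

S ∧ P

¬(¬¬¬S ∨ ¬P)
= ¬(¬S ∨ ¬P)   — double negation
= S ∧ P   — De Morgan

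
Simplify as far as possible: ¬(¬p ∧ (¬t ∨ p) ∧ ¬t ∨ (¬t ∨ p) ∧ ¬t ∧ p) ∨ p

¬(¬p ∧ (¬t ∨ p) ∧ ¬t ∨ (¬t ∨ p) ∧ ¬t ∧ p) ∨ p
= ¬((¬t ∨ p) ∧ ¬t) ∨ p   — distribution
= ¬¬t ∨ p   — absorption
= t ∨ p   — double negation

t ∨ p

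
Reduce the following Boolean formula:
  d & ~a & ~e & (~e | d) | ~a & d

d & ~a

d & ~a & ~e & (~e | d) | ~a & d
= d & (~a & ~e & (~e | d) | ~a)   (distribution)
= d & (~a & ~e | ~a)   (absorption)
= d & ~a   (absorption)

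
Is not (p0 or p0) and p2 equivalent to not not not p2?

E1: not (p0 or p0) and p2
    = not p0 and p2   (idempotence)
E2: not not not p2
    = not p2   (double negation)
These differ: at p0=0, p2=0, E1 = 0 but E2 = 1.

No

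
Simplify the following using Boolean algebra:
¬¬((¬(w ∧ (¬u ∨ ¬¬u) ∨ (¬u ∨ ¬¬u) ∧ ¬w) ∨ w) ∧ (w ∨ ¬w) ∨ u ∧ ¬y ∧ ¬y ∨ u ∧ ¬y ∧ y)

¬¬((¬(w ∧ (¬u ∨ ¬¬u) ∨ (¬u ∨ ¬¬u) ∧ ¬w) ∨ w) ∧ (w ∨ ¬w) ∨ u ∧ ¬y ∧ ¬y ∨ u ∧ ¬y ∧ y)
= ¬¬((¬(w ∧ (¬u ∨ ¬¬u) ∨ (¬u ∨ ¬¬u) ∧ ¬w) ∨ w) ∧ (w ∨ ¬w) ∨ u ∧ ¬y)
= ¬¬((¬(¬u ∨ ¬¬u) ∨ w) ∧ (w ∨ ¬w) ∨ u ∧ ¬y)
= (¬(¬u ∨ ¬¬u) ∨ w) ∧ (w ∨ ¬w) ∨ u ∧ ¬y
= (u ∧ ¬u ∨ w) ∧ (w ∨ ¬w) ∨ u ∧ ¬y
= u ∧ ¬u ∨ w ∨ u ∧ ¬y
= w ∨ u ∧ ¬y

w ∨ u ∧ ¬y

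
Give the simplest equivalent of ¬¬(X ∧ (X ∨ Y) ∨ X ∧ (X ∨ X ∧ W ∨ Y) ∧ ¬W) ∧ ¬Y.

¬¬(X ∧ (X ∨ Y) ∨ X ∧ (X ∨ X ∧ W ∨ Y) ∧ ¬W) ∧ ¬Y
= ¬¬(X ∧ (X ∨ Y) ∨ X ∧ (X ∨ Y) ∧ ¬W) ∧ ¬Y
= ¬¬(X ∧ (X ∨ Y)) ∧ ¬Y
= ¬¬X ∧ ¬Y
= X ∧ ¬Y

X ∧ ¬Y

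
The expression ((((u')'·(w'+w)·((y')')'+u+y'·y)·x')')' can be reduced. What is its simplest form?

((((u')'·(w'+w)·((y')')'+u+y'·y)·x')')'
= ((((u')'·(w'+w)·y'+u+y'·y)·x')')'
= ((((u')'·y'+u+y'·y)·x')')'
= ((((u')'·y'+u)·x')')'
= (((u·y'+u)·x')')'
= (u·y'+u)·x'
= u·x'

u·x'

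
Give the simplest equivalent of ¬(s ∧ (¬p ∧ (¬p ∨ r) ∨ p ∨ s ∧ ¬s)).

¬(s ∧ (¬p ∧ (¬p ∨ r) ∨ p ∨ s ∧ ¬s))
= ¬(s ∧ (¬p ∨ p ∨ s ∧ ¬s))   (absorption)
= ¬(s ∧ (¬p ∨ p))   (complement / identity)
= ¬s   (complement / identity)

¬s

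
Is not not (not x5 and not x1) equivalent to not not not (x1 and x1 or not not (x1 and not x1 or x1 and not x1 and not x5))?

No

E1: not not (not x5 and not x1)
    = not x5 and not x1   — double negation
E2: not not not (x1 and x1 or not not (x1 and not x1 or x1 and not x1 and not x5))
    = not not not (x1 and x1 or x1 and not x1 or x1 and not x1 and not x5)   — double negation
    = not (x1 and x1 or x1 and not x1 or x1 and not x1 and not x5)   — double negation
    = not (x1 and x1 or x1 and not x1)   — absorption
    = not x1   — distribution
These differ: at x1=0, x5=1, E1 = 0 but E2 = 1.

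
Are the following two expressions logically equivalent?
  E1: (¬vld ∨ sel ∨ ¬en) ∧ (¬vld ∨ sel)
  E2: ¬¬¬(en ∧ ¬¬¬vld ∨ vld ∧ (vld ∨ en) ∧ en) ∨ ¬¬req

No

E1: (¬vld ∨ sel ∨ ¬en) ∧ (¬vld ∨ sel)
    = ¬vld ∨ sel   (absorption)
E2: ¬¬¬(en ∧ ¬¬¬vld ∨ vld ∧ (vld ∨ en) ∧ en) ∨ ¬¬req
    = ¬¬¬(en ∧ ¬¬¬vld ∨ vld ∧ (vld ∨ en) ∧ en) ∨ req   (double negation)
    = ¬(en ∧ ¬¬¬vld ∨ vld ∧ (vld ∨ en) ∧ en) ∨ req   (double negation)
    = ¬(en ∧ ¬vld ∨ vld ∧ (vld ∨ en) ∧ en) ∨ req   (double negation)
    = ¬(en ∧ ¬vld ∨ vld ∧ en) ∨ req   (absorption)
    = ¬en ∨ req   (distribution)
These differ: at en=1, req=1, sel=0, vld=1, E1 = 0 but E2 = 1.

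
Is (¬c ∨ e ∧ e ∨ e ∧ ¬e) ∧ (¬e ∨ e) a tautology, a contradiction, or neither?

(¬c ∨ e ∧ e ∨ e ∧ ¬e) ∧ (¬e ∨ e)
= (¬c ∨ e) ∧ (¬e ∨ e)   — distribution
= ¬c ∨ e   — complement / identity
This depends on c, e, so it is not a constant.

neither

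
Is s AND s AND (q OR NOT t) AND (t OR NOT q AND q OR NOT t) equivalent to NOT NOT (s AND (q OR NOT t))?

E1: s AND s AND (q OR NOT t) AND (t OR NOT q AND q OR NOT t)
    = s AND s AND (q OR NOT t) AND (t OR NOT t)   (complement / identity)
    = s AND (q OR NOT t) AND (t OR NOT t)   (idempotence)
    = s AND (q OR NOT t)   (complement / identity)
E2: NOT NOT (s AND (q OR NOT t))
    = s AND (q OR NOT t)   (double negation)
Both reduce to s AND (q OR NOT t), so they are equivalent.

Yes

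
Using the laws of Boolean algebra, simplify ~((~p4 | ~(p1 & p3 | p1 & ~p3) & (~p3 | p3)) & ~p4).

p4

~((~p4 | ~(p1 & p3 | p1 & ~p3) & (~p3 | p3)) & ~p4)
= ~((~p4 | ~(p1 & p3 | p1 & ~p3)) & ~p4)   (complement / identity)
= ~((~p4 | ~p1) & ~p4)   (distribution)
= ~~p4   (absorption)
= p4   (double negation)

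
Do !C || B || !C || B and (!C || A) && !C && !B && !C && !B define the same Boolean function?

E1: !C || B || !C || B
    = !C || B
E2: (!C || A) && !C && !B && !C && !B
    = !C && !B && !C && !B
    = !C && !B
These differ: at A=0, B=1, C=1, E1 = 1 but E2 = 0.

No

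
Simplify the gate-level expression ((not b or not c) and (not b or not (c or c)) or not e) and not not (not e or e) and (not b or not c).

not b or not c

((not b or not c) and (not b or not (c or c)) or not e) and not not (not e or e) and (not b or not c)
= ((not b or not c) and (not b or not c) or not e) and not not (not e or e) and (not b or not c)   (idempotence)
= (not b and not b or not c or not e) and not not (not e or e) and (not b or not c)   (distribution)
= (not b and not b or not c or not e) and (not e or e) and (not b or not c)   (double negation)
= (not b and not b or not c or not e) and (not b or not c)   (complement / identity)
= (not b or not c or not e) and (not b or not c)   (idempotence)
= not b or not c   (absorption)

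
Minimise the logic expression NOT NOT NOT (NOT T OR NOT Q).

NOT NOT NOT (NOT T OR NOT Q)
= NOT (NOT T OR NOT Q)   (double negation)
= T AND Q   (De Morgan)

T AND Q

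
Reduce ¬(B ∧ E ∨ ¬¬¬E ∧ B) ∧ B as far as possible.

False

¬(B ∧ E ∨ ¬¬¬E ∧ B) ∧ B
= ¬(B ∧ E ∨ ¬E ∧ B) ∧ B
= ¬B ∧ B
= False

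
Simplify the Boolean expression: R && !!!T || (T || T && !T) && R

R

R && !!!T || (T || T && !T) && R
= R && !T || (T || T && !T) && R   — double negation
= R && !T || T && R   — complement / identity
= R   — distribution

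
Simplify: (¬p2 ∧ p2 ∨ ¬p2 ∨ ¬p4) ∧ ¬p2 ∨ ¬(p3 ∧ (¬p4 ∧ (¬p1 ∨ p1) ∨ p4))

¬p2 ∨ ¬p3

(¬p2 ∧ p2 ∨ ¬p2 ∨ ¬p4) ∧ ¬p2 ∨ ¬(p3 ∧ (¬p4 ∧ (¬p1 ∨ p1) ∨ p4))
= (¬p2 ∨ ¬p4) ∧ ¬p2 ∨ ¬(p3 ∧ (¬p4 ∧ (¬p1 ∨ p1) ∨ p4))   (complement / identity)
= (¬p2 ∨ ¬p4) ∧ ¬p2 ∨ ¬(p3 ∧ (¬p4 ∨ p4))   (complement / identity)
= (¬p2 ∨ ¬p4) ∧ ¬p2 ∨ ¬p3   (complement / identity)
= ¬p2 ∨ ¬p3   (absorption)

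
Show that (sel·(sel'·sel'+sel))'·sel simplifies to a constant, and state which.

0

(sel·(sel'·sel'+sel))'·sel
= (sel·(sel'+sel))'·sel   (idempotence)
= sel'·sel   (complement / identity)
= 0   (complement)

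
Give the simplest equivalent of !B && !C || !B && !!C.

!B

!B && !C || !B && !!C
= !B && !C || !B && C   [double negation]
= !B   [distribution]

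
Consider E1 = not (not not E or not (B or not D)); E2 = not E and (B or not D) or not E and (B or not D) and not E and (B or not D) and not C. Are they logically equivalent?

E1: not (not not E or not (B or not D))
    = not E and (B or not D)   — De Morgan
E2: not E and (B or not D) or not E and (B or not D) and not E and (B or not D) and not C
    = not E and (B or not D) or not E and (B or not D) and not C   — idempotence
    = not E and (B or not D)   — absorption
Both reduce to not E and (B or not D), so they are equivalent.

Yes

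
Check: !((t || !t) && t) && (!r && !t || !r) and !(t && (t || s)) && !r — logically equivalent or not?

E1: !((t || !t) && t) && (!r && !t || !r)
    = !((t || !t) && t) && !r
    = !t && !r
E2: !(t && (t || s)) && !r
    = !t && !r
Both reduce to !t && !r, so they are equivalent.

Yes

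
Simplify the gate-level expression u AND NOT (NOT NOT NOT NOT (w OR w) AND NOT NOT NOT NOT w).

u AND NOT w

u AND NOT (NOT NOT NOT NOT (w OR w) AND NOT NOT NOT NOT w)
= u AND NOT (NOT NOT NOT NOT w AND NOT NOT NOT NOT w)
= u AND NOT NOT NOT NOT NOT w
= u AND NOT NOT NOT w
= u AND NOT w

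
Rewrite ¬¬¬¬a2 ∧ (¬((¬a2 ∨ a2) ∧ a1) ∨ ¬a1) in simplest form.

a2 ∧ ¬a1

¬¬¬¬a2 ∧ (¬((¬a2 ∨ a2) ∧ a1) ∨ ¬a1)
= ¬¬¬¬a2 ∧ (¬a1 ∨ ¬a1)   (complement / identity)
= ¬¬a2 ∧ (¬a1 ∨ ¬a1)   (double negation)
= a2 ∧ (¬a1 ∨ ¬a1)   (double negation)
= a2 ∧ ¬a1   (idempotence)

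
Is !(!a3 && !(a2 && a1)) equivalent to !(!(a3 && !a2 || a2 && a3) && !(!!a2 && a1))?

Yes

E1: !(!a3 && !(a2 && a1))
    = a3 || a2 && a1   (De Morgan)
E2: !(!(a3 && !a2 || a2 && a3) && !(!!a2 && a1))
    = !(!(a3 && !a2 || a2 && a3) && !(a2 && a1))   (double negation)
    = a3 && !a2 || a2 && a3 || a2 && a1   (De Morgan)
    = a3 || a2 && a1   (distribution)
Both reduce to a3 || a2 && a1, so they are equivalent.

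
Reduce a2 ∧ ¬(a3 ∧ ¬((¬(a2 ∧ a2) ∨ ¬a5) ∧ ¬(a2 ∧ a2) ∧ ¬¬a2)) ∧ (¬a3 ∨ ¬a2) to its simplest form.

a2 ∧ ¬(a3 ∧ ¬((¬(a2 ∧ a2) ∨ ¬a5) ∧ ¬(a2 ∧ a2) ∧ ¬¬a2)) ∧ (¬a3 ∨ ¬a2)
= a2 ∧ ¬(a3 ∧ ¬(¬(a2 ∧ a2) ∧ ¬¬a2)) ∧ (¬a3 ∨ ¬a2)   — absorption
= a2 ∧ ¬(a3 ∧ (a2 ∧ a2 ∨ ¬a2)) ∧ (¬a3 ∨ ¬a2)   — De Morgan
= a2 ∧ ¬(a3 ∧ (a2 ∨ ¬a2)) ∧ (¬a3 ∨ ¬a2)   — idempotence
= a2 ∧ ¬a3 ∧ (¬a3 ∨ ¬a2)   — complement / identity
= a2 ∧ ¬a3   — absorption

a2 ∧ ¬a3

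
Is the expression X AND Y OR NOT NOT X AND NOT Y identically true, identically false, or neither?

neither

X AND Y OR NOT NOT X AND NOT Y
= X AND Y OR X AND NOT Y
= X
This depends on X, so it is not a constant.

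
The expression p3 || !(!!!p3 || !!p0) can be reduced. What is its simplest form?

p3

p3 || !(!!!p3 || !!p0)
= p3 || !(!p3 || !!p0)   — double negation
= p3 || p3 && !p0   — De Morgan
= p3   — absorption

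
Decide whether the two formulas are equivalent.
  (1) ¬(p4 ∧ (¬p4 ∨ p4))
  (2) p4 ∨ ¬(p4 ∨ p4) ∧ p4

No

E1: ¬(p4 ∧ (¬p4 ∨ p4))
    = ¬p4   (complement / identity)
E2: p4 ∨ ¬(p4 ∨ p4) ∧ p4
    = p4 ∨ ¬p4 ∧ p4   (idempotence)
    = p4   (complement / identity)
These differ: at p4=0, E1 = 1 but E2 = 0.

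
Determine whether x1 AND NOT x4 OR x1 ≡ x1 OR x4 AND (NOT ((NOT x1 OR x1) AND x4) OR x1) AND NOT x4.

E1: x1 AND NOT x4 OR x1
    = x1
E2: x1 OR x4 AND (NOT ((NOT x1 OR x1) AND x4) OR x1) AND NOT x4
    = x1 OR x4 AND (NOT x4 OR x1) AND NOT x4
    = x1 OR x4 AND NOT x4
    = x1
Both reduce to x1, so they are equivalent.

Yes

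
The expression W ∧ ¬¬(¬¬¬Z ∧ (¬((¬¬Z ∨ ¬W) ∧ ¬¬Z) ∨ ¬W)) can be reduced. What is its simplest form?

W ∧ ¬Z

W ∧ ¬¬(¬¬¬Z ∧ (¬((¬¬Z ∨ ¬W) ∧ ¬¬Z) ∨ ¬W))
= W ∧ ¬¬(¬¬¬Z ∧ (¬¬¬Z ∨ ¬W))   (absorption)
= W ∧ ¬¬¬¬¬Z   (absorption)
= W ∧ ¬¬¬Z   (double negation)
= W ∧ ¬Z   (double negation)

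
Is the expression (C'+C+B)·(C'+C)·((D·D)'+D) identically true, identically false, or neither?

identically true

(C'+C+B)·(C'+C)·((D·D)'+D)
= (C'+C+B)·(C'+C)·(D'+D)   — idempotence
= (C'+C+B)·(C'+C)   — complement / identity
= C'+C   — absorption
= 1   — complement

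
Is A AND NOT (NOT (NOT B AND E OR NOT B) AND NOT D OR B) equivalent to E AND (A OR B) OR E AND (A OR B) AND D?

No

E1: A AND NOT (NOT (NOT B AND E OR NOT B) AND NOT D OR B)
    = A AND NOT (NOT NOT B AND NOT D OR B)   (absorption)
    = A AND NOT (B AND NOT D OR B)   (double negation)
    = A AND NOT B   (absorption)
E2: E AND (A OR B) OR E AND (A OR B) AND D
    = E AND (A OR B)   (absorption)
These differ: at A=1, B=1, D=1, E=1, E1 = 0 but E2 = 1.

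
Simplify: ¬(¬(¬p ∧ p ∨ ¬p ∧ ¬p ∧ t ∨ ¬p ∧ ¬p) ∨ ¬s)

¬p ∧ s

¬(¬(¬p ∧ p ∨ ¬p ∧ ¬p ∧ t ∨ ¬p ∧ ¬p) ∨ ¬s)
= (¬p ∧ p ∨ ¬p ∧ ¬p ∧ t ∨ ¬p ∧ ¬p) ∧ s   (De Morgan)
= (¬p ∧ p ∨ ¬p ∧ ¬p) ∧ s   (absorption)
= ¬p ∧ s   (distribution)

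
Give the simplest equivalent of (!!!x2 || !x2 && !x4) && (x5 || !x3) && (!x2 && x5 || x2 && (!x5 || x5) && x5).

(!!!x2 || !x2 && !x4) && (x5 || !x3) && (!x2 && x5 || x2 && (!x5 || x5) && x5)
= (!!!x2 || !x2 && !x4) && (x5 || !x3) && (!x2 && x5 || x2 && x5)   — complement / identity
= (!!!x2 || !x2 && !x4) && (x5 || !x3) && x5   — distribution
= (!!!x2 || !x2 && !x4) && x5   — absorption
= (!x2 || !x2 && !x4) && x5   — double negation
= !x2 && x5   — absorption

!x2 && x5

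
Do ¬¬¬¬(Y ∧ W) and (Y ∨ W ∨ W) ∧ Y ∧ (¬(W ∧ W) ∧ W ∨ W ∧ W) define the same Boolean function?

Yes

E1: ¬¬¬¬(Y ∧ W)
    = ¬¬(Y ∧ W)   — double negation
    = Y ∧ W   — double negation
E2: (Y ∨ W ∨ W) ∧ Y ∧ (¬(W ∧ W) ∧ W ∨ W ∧ W)
    = (Y ∨ W ∨ W) ∧ Y ∧ (¬W ∧ W ∨ W ∧ W)   — idempotence
    = (Y ∨ W ∨ W) ∧ Y ∧ W   — distribution
    = (Y ∨ W) ∧ Y ∧ W   — idempotence
    = Y ∧ W   — absorption
Both reduce to Y ∧ W, so they are equivalent.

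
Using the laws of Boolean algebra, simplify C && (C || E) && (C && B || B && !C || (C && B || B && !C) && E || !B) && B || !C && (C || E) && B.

(C || E) && B

C && (C || E) && (C && B || B && !C || (C && B || B && !C) && E || !B) && B || !C && (C || E) && B
= C && (C || E) && (C && B || B && !C || !B) && B || !C && (C || E) && B
= C && (C || E) && (B || !B) && B || !C && (C || E) && B
= C && (C || E) && B || !C && (C || E) && B
= (C || E) && B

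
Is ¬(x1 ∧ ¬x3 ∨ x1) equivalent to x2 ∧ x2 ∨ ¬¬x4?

No

E1: ¬(x1 ∧ ¬x3 ∨ x1)
    = ¬x1   (absorption)
E2: x2 ∧ x2 ∨ ¬¬x4
    = x2 ∨ ¬¬x4   (idempotence)
    = x2 ∨ x4   (double negation)
These differ: at x1=1, x2=1, x3=0, x4=0, E1 = 0 but E2 = 1.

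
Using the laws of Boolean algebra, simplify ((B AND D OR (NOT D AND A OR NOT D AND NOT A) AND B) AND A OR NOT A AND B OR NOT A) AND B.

B

((B AND D OR (NOT D AND A OR NOT D AND NOT A) AND B) AND A OR NOT A AND B OR NOT A) AND B
= ((B AND D OR NOT D AND B) AND A OR NOT A AND B OR NOT A) AND B   — distribution
= (B AND A OR NOT A AND B OR NOT A) AND B   — distribution
= (B OR NOT A) AND B   — distribution
= B   — absorption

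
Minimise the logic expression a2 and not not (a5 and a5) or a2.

a2

a2 and not not (a5 and a5) or a2
= a2 and not not a5 or a2
= a2 and a5 or a2
= a2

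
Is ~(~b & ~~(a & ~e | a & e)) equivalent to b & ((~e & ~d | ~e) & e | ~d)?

E1: ~(~b & ~~(a & ~e | a & e))
    = b | ~(a & ~e | a & e)   (De Morgan)
    = b | ~a   (distribution)
E2: b & ((~e & ~d | ~e) & e | ~d)
    = b & (~e & e | ~d)   (absorption)
    = b & ~d   (complement / identity)
These differ: at a=0, b=0, d=1, e=0, E1 = 1 but E2 = 0.

No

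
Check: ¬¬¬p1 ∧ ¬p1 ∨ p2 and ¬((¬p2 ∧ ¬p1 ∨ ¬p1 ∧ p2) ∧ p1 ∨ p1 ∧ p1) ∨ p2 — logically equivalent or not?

Yes

E1: ¬¬¬p1 ∧ ¬p1 ∨ p2
    = ¬p1 ∧ ¬p1 ∨ p2   [double negation]
    = ¬p1 ∨ p2   [idempotence]
E2: ¬((¬p2 ∧ ¬p1 ∨ ¬p1 ∧ p2) ∧ p1 ∨ p1 ∧ p1) ∨ p2
    = ¬((¬p2 ∨ p2) ∧ ¬p1 ∧ p1 ∨ p1 ∧ p1) ∨ p2   [distribution]
    = ¬(¬p1 ∧ p1 ∨ p1 ∧ p1) ∨ p2   [complement / identity]
    = ¬p1 ∨ p2   [distribution]
Both reduce to ¬p1 ∨ p2, so they are equivalent.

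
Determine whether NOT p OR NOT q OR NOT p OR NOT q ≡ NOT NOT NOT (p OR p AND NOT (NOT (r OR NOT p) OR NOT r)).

E1: NOT p OR NOT q OR NOT p OR NOT q
    = NOT p OR NOT q   [idempotence]
E2: NOT NOT NOT (p OR p AND NOT (NOT (r OR NOT p) OR NOT r))
    = NOT (p OR p AND NOT (NOT (r OR NOT p) OR NOT r))   [double negation]
    = NOT (p OR p AND (r OR NOT p) AND r)   [De Morgan]
    = NOT (p OR p AND r)   [absorption]
    = NOT p   [absorption]
These differ: at p=1, q=0, r=1, E1 = 1 but E2 = 0.

No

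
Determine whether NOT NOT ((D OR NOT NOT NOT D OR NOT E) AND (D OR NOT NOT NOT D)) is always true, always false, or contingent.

always true

NOT NOT ((D OR NOT NOT NOT D OR NOT E) AND (D OR NOT NOT NOT D))
= (D OR NOT NOT NOT D OR NOT E) AND (D OR NOT NOT NOT D)   (double negation)
= D OR NOT NOT NOT D   (absorption)
= D OR NOT D   (double negation)
= TRUE   (complement)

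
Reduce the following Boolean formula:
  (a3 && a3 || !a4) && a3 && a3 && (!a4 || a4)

(a3 && a3 || !a4) && a3 && a3 && (!a4 || a4)
= a3 && a3 && (!a4 || a4)   (absorption)
= a3 && a3   (complement / identity)
= a3   (idempotence)

a3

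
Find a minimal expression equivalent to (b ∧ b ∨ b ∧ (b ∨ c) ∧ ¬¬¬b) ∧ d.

b ∧ d

(b ∧ b ∨ b ∧ (b ∨ c) ∧ ¬¬¬b) ∧ d
= (b ∧ b ∨ b ∧ ¬¬¬b) ∧ d   [absorption]
= (b ∧ b ∨ b ∧ ¬b) ∧ d   [double negation]
= b ∧ d   [distribution]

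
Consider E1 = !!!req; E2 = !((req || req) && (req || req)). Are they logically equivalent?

E1: !!!req
    = !req
E2: !((req || req) && (req || req))
    = !(req || req)
    = !req
Both reduce to !req, so they are equivalent.

Yes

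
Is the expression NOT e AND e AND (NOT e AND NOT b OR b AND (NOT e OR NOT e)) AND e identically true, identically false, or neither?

identically false

NOT e AND e AND (NOT e AND NOT b OR b AND (NOT e OR NOT e)) AND e
= NOT e AND e AND (NOT e AND NOT b OR b AND NOT e) AND e   — idempotence
= NOT e AND e AND NOT e AND e   — distribution
= NOT e AND e   — idempotence
= FALSE   — complement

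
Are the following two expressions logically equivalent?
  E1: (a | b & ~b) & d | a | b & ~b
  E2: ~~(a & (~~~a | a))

E1: (a | b & ~b) & d | a | b & ~b
    = a | b & ~b
    = a
E2: ~~(a & (~~~a | a))
    = ~~(a & (~a | a))
    = ~~a
    = a
Both reduce to a, so they are equivalent.

Yes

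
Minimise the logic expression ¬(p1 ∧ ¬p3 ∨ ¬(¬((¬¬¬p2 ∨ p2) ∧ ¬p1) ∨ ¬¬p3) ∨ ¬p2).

¬(p1 ∧ ¬p3 ∨ ¬(¬((¬¬¬p2 ∨ p2) ∧ ¬p1) ∨ ¬¬p3) ∨ ¬p2)
= ¬(p1 ∧ ¬p3 ∨ ¬(¬((¬p2 ∨ p2) ∧ ¬p1) ∨ ¬¬p3) ∨ ¬p2)   [double negation]
= ¬(p1 ∧ ¬p3 ∨ ¬(¬¬p1 ∨ ¬¬p3) ∨ ¬p2)   [complement / identity]
= ¬(p1 ∧ ¬p3 ∨ ¬p1 ∧ ¬p3 ∨ ¬p2)   [De Morgan]
= ¬(¬p3 ∨ ¬p2)   [distribution]
= p3 ∧ p2   [De Morgan]

p3 ∧ p2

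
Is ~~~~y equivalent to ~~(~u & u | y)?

Yes

E1: ~~~~y
    = ~~y   — double negation
    = y   — double negation
E2: ~~(~u & u | y)
    = ~~y   — complement / identity
    = y   — double negation
Both reduce to y, so they are equivalent.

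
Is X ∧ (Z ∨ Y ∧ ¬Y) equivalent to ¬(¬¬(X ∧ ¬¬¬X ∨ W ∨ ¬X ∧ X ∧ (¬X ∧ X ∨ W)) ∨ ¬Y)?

No

E1: X ∧ (Z ∨ Y ∧ ¬Y)
    = X ∧ Z
E2: ¬(¬¬(X ∧ ¬¬¬X ∨ W ∨ ¬X ∧ X ∧ (¬X ∧ X ∨ W)) ∨ ¬Y)
    = ¬(¬¬(X ∧ ¬¬¬X ∨ W ∨ ¬X ∧ X) ∨ ¬Y)
    = ¬(¬¬(X ∧ ¬X ∨ W ∨ ¬X ∧ X) ∨ ¬Y)
    = ¬(X ∧ ¬X ∨ W ∨ ¬X ∧ X) ∧ Y
    = ¬(W ∨ ¬X ∧ X) ∧ Y
    = ¬W ∧ Y
These differ: at W=0, X=0, Y=1, Z=1, E1 = 0 but E2 = 1.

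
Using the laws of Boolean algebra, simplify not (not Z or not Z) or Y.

Z or Y

not (not Z or not Z) or Y
= not not Z or Y
= Z or Y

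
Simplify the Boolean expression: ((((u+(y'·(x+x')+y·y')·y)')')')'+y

((((u+(y'·(x+x')+y·y')·y)')')')'+y
= ((((u+(y'+y·y')·y)')')')'+y   (complement / identity)
= ((u+(y'+y·y')·y)')'+y   (double negation)
= u+(y'+y·y')·y+y   (double negation)
= u+y'·y+y   (complement / identity)
= u+y   (complement / identity)

u+y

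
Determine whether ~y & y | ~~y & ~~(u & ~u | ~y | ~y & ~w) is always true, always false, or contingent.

~y & y | ~~y & ~~(u & ~u | ~y | ~y & ~w)
= ~y & y | ~~y & ~~(~y | ~y & ~w)
= ~~y & ~~(~y | ~y & ~w)
= ~~y & ~~~y
= ~~y & ~y
= y & ~y
= 0

always false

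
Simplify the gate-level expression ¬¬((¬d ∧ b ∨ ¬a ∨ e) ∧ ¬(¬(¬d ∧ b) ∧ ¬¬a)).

¬d ∧ b ∨ ¬a

¬¬((¬d ∧ b ∨ ¬a ∨ e) ∧ ¬(¬(¬d ∧ b) ∧ ¬¬a))
= (¬d ∧ b ∨ ¬a ∨ e) ∧ ¬(¬(¬d ∧ b) ∧ ¬¬a)   (double negation)
= (¬d ∧ b ∨ ¬a ∨ e) ∧ (¬d ∧ b ∨ ¬a)   (De Morgan)
= ¬d ∧ b ∨ ¬a   (absorption)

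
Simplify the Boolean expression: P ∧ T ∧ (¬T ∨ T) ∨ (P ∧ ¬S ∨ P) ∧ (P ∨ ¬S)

P ∧ T ∧ (¬T ∨ T) ∨ (P ∧ ¬S ∨ P) ∧ (P ∨ ¬S)
= P ∧ T ∨ (P ∧ ¬S ∨ P) ∧ (P ∨ ¬S)
= P ∧ T ∨ P ∧ (P ∨ ¬S)
= P ∧ T ∨ P
= P

P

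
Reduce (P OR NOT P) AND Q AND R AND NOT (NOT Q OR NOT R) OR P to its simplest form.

(P OR NOT P) AND Q AND R AND NOT (NOT Q OR NOT R) OR P
= (P OR NOT P) AND Q AND R AND Q AND R OR P   — De Morgan
= Q AND R AND Q AND R OR P   — complement / identity
= Q AND R OR P   — idempotence

Q AND R OR P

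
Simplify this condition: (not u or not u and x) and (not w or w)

not u

(not u or not u and x) and (not w or w)
= not u or not u and x   [complement / identity]
= not u   [absorption]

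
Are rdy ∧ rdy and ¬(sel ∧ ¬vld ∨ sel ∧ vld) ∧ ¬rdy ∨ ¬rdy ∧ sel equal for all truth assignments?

No

E1: rdy ∧ rdy
    = rdy   [idempotence]
E2: ¬(sel ∧ ¬vld ∨ sel ∧ vld) ∧ ¬rdy ∨ ¬rdy ∧ sel
    = ¬sel ∧ ¬rdy ∨ ¬rdy ∧ sel   [distribution]
    = ¬rdy   [distribution]
These differ: at rdy=1, sel=0, vld=0, E1 = 1 but E2 = 0.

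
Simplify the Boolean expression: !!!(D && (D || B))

!D

!!!(D && (D || B))
= !(D && (D || B))   (double negation)
= !D   (absorption)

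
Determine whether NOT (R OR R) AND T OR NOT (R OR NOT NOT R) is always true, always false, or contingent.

NOT (R OR R) AND T OR NOT (R OR NOT NOT R)
= NOT (R OR R) AND T OR NOT (R OR R)   [double negation]
= NOT (R OR R)   [absorption]
= NOT R   [idempotence]
This depends on R, so it is not a constant.

contingent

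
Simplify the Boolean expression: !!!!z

z

!!!!z
= !!z
= z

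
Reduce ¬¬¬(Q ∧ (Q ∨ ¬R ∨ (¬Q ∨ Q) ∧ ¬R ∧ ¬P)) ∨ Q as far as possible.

¬¬¬(Q ∧ (Q ∨ ¬R ∨ (¬Q ∨ Q) ∧ ¬R ∧ ¬P)) ∨ Q
= ¬(Q ∧ (Q ∨ ¬R ∨ (¬Q ∨ Q) ∧ ¬R ∧ ¬P)) ∨ Q   — double negation
= ¬(Q ∧ (Q ∨ ¬R ∨ ¬R ∧ ¬P)) ∨ Q   — complement / identity
= ¬(Q ∧ (Q ∨ ¬R)) ∨ Q   — absorption
= ¬Q ∨ Q   — absorption
= True   — complement

True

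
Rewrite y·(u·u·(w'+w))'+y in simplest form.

y·(u·u·(w'+w))'+y
= y·(u·u)'+y
= y·u'+y
= y

y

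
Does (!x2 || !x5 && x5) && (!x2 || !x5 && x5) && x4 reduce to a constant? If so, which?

no

(!x2 || !x5 && x5) && (!x2 || !x5 && x5) && x4
= (!x2 || !x5 && x5) && x4   (idempotence)
= !x2 && x4   (complement / identity)
This depends on x2, x4, so it is not a constant.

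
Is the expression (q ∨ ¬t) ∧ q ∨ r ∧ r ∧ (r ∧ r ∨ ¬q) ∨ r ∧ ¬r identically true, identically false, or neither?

(q ∨ ¬t) ∧ q ∨ r ∧ r ∧ (r ∧ r ∨ ¬q) ∨ r ∧ ¬r
= (q ∨ ¬t) ∧ q ∨ r ∧ r ∨ r ∧ ¬r
= (q ∨ ¬t) ∧ q ∨ r
= q ∨ r
This depends on q, r, so it is not a constant.

neither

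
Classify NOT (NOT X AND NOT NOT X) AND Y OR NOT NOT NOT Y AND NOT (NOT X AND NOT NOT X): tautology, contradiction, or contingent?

tautology

NOT (NOT X AND NOT NOT X) AND Y OR NOT NOT NOT Y AND NOT (NOT X AND NOT NOT X)
= NOT (NOT X AND NOT NOT X) AND (Y OR NOT NOT NOT Y)   — distribution
= NOT (NOT X AND NOT NOT X) AND (Y OR NOT Y)   — double negation
= (X OR NOT X) AND (Y OR NOT Y)   — De Morgan
= Y OR NOT Y   — complement / identity
= TRUE   — complement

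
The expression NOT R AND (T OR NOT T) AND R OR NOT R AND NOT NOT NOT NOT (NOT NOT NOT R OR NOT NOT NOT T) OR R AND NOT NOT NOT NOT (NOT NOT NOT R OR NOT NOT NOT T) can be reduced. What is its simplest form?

NOT R OR NOT T

NOT R AND (T OR NOT T) AND R OR NOT R AND NOT NOT NOT NOT (NOT NOT NOT R OR NOT NOT NOT T) OR R AND NOT NOT NOT NOT (NOT NOT NOT R OR NOT NOT NOT T)
= NOT R AND R OR NOT R AND NOT NOT NOT NOT (NOT NOT NOT R OR NOT NOT NOT T) OR R AND NOT NOT NOT NOT (NOT NOT NOT R OR NOT NOT NOT T)   (complement / identity)
= NOT R AND NOT NOT NOT NOT (NOT NOT NOT R OR NOT NOT NOT T) OR R AND NOT NOT NOT NOT (NOT NOT NOT R OR NOT NOT NOT T)   (complement / identity)
= NOT NOT NOT NOT (NOT NOT NOT R OR NOT NOT NOT T)   (distribution)
= NOT NOT NOT (NOT NOT R AND NOT NOT T)   (De Morgan)
= NOT (NOT NOT R AND NOT NOT T)   (double negation)
= NOT R OR NOT T   (De Morgan)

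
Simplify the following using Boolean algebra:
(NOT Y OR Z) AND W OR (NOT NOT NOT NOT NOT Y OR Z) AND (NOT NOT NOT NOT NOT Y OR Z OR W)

(NOT Y OR Z) AND W OR (NOT NOT NOT NOT NOT Y OR Z) AND (NOT NOT NOT NOT NOT Y OR Z OR W)
= (NOT Y OR Z) AND W OR NOT NOT NOT NOT NOT Y OR Z   [absorption]
= (NOT Y OR Z) AND W OR NOT NOT NOT Y OR Z   [double negation]
= (NOT Y OR Z) AND W OR NOT Y OR Z   [double negation]
= NOT Y OR Z   [absorption]

NOT Y OR Z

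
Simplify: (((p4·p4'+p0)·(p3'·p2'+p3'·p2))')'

p0·p3'

(((p4·p4'+p0)·(p3'·p2'+p3'·p2))')'
= ((p0·(p3'·p2'+p3'·p2))')'
= ((p0·p3')')'
= p0·p3'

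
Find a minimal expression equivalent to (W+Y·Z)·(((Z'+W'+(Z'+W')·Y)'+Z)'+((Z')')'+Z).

W+Y·Z

(W+Y·Z)·(((Z'+W'+(Z'+W')·Y)'+Z)'+((Z')')'+Z)
= (W+Y·Z)·(((Z'+W'+(Z'+W')·Y)'+Z)'+Z'+Z)   [double negation]
= (W+Y·Z)·(((Z'+W')'+Z)'+Z'+Z)   [absorption]
= (W+Y·Z)·((Z·W+Z)'+Z'+Z)   [De Morgan]
= (W+Y·Z)·(Z'+Z'+Z)   [absorption]
= (W+Y·Z)·(Z'+Z)   [idempotence]
= W+Y·Z   [complement / identity]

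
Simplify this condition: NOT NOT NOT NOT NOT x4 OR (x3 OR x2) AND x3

NOT NOT NOT NOT NOT x4 OR (x3 OR x2) AND x3
= NOT NOT NOT x4 OR (x3 OR x2) AND x3
= NOT NOT NOT x4 OR x3
= NOT x4 OR x3

NOT x4 OR x3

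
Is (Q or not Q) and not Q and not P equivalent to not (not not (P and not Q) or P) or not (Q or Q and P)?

No

E1: (Q or not Q) and not Q and not P
    = not Q and not P   (complement / identity)
E2: not (not not (P and not Q) or P) or not (Q or Q and P)
    = not (P and not Q or P) or not (Q or Q and P)   (double negation)
    = not P or not (Q or Q and P)   (absorption)
    = not P or not Q   (absorption)
These differ: at P=1, Q=0, E1 = 0 but E2 = 1.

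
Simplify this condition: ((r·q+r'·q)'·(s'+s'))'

q+s

((r·q+r'·q)'·(s'+s'))'
= ((r·q+r'·q)'·s')'   (idempotence)
= (q'·s')'   (distribution)
= q+s   (De Morgan)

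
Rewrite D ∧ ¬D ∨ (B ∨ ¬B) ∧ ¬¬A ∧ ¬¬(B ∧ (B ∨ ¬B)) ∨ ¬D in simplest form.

D ∧ ¬D ∨ (B ∨ ¬B) ∧ ¬¬A ∧ ¬¬(B ∧ (B ∨ ¬B)) ∨ ¬D
= D ∧ ¬D ∨ (B ∨ ¬B) ∧ ¬¬A ∧ B ∧ (B ∨ ¬B) ∨ ¬D   [double negation]
= (B ∨ ¬B) ∧ ¬¬A ∧ B ∧ (B ∨ ¬B) ∨ ¬D   [complement / identity]
= (B ∨ ¬B) ∧ A ∧ B ∧ (B ∨ ¬B) ∨ ¬D   [double negation]
= A ∧ B ∧ (B ∨ ¬B) ∨ ¬D   [complement / identity]
= A ∧ B ∨ ¬D   [complement / identity]

A ∧ B ∨ ¬D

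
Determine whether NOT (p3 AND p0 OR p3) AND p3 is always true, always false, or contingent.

NOT (p3 AND p0 OR p3) AND p3
= NOT p3 AND p3   (absorption)
= FALSE   (complement)

always false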